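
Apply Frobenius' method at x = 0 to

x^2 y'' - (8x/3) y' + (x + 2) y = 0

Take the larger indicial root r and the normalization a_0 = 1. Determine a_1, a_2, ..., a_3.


Write in Frobenius form y'' + (p(x)/x) y' + (q(x)/x^2) y = 0:
  p(x) = -8/3,  q(x) = x + 2.
Indicial equation: r(r-1) + (-8/3) r + (2) = 0 -> roots r_1 = 3, r_2 = 2/3.
Take r = r_1 = 3. Let y(x) = x^r sum_{n>=0} a_n x^n with a_0 = 1.
Substitute y = x^r sum a_n x^n and match x^{r+n}. The recurrence is
  D(n) a_n + 1 a_{n-1} = 0,  where D(n) = (r+n)(r+n-1) + (-8/3)(r+n) + (2).
  a_n = -1 / D(n) * a_{n-1}.
Since the indicial polynomial factors as (r - r_1)(r - r_2), D(n) = (r_1 + n - r_1)(r_1 + n - r_2) = n(n + 7/3).
Evaluating step by step (a_0 = 1):
  n = 1: D(1) = 1(1 + 7/3) = 10/3; numerator = -1(1) = -1; a_1 = (-1)/(10/3) = -3/10
  n = 2: D(2) = 2(2 + 7/3) = 26/3; numerator = -1(-3/10) = 3/10; a_2 = (3/10)/(26/3) = 9/260
  n = 3: D(3) = 3(3 + 7/3) = 16; numerator = -1(9/260) = -9/260; a_3 = (-9/260)/(16) = -9/4160

r = 3; a_0 = 1; a_1 = -3/10; a_2 = 9/260; a_3 = -9/4160


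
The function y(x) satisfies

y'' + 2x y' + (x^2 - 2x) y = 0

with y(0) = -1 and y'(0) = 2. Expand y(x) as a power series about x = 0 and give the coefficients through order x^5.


Ansatz: y(x) = sum_{n>=0} a_n x^n, so y'(x) = sum_{n>=1} n a_n x^(n-1) and y''(x) = sum_{n>=2} n(n-1) a_n x^(n-2).
Substitute into P(x) y'' + Q(x) y' + R(x) y = 0 with P(x) = 1, Q(x) = 2x, R(x) = x^2 - 2x, and match powers of x.
Initial conditions: a_0 = -1, a_1 = 2.
Setting the coefficient of each power of x to zero and solving order by order (substituting the coefficients already found):
  x^0: 2 a_2 = 0  ->  a_2 = 0
  x^1: 6 a_3 + 2 a_1 - 2 a_0 = 0  ->  6 a_3 = -2 a_1 + 2 a_0 = -6  ->  a_3 = -1
  x^2: 12 a_4 + 4 a_2 - 2 a_1 + a_0 = 0  ->  12 a_4 = -4 a_2 + 2 a_1 - a_0 = 5  ->  a_4 = 5/12
  x^3: 20 a_5 + 6 a_3 - 2 a_2 + a_1 = 0  ->  20 a_5 = -6 a_3 + 2 a_2 - a_1 = 4  ->  a_5 = 1/5
Truncated series: y(x) = -1 + 2 x - x^3 + (5/12) x^4 + (1/5) x^5 + O(x^6).

a_0 = -1; a_1 = 2; a_2 = 0; a_3 = -1; a_4 = 5/12; a_5 = 1/5


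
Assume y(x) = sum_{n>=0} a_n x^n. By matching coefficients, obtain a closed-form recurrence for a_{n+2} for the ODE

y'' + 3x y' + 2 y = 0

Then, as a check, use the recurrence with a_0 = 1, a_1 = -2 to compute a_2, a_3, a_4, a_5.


Substitute y = sum_n a_n x^n.
y''(x) has coefficient (n+2)(n+1) a_{n+2} at x^n;
3 x y'(x) has coefficient 3 n a_n at x^n (shift);
2 y(x) has coefficient 2 a_n at x^n.
Matching x^n: (n+2)(n+1) a_{n+2} + (3n + 2) a_n = 0.
Thus a_{n+2} = (-3n - 2) / ((n+1)(n+2)) * a_n.

Check with a_0 = 1, a_1 = -2 (apply the recurrence for n = 0, 1, 2, 3): a_0 = 1, a_1 = -2, a_2 = -1, a_3 = 5/3, a_4 = 2/3, a_5 = -11/12.

a_(n+2) = (-3n - 2) / ((n+1)(n+2)) * a_n; check: a_0 = 1, a_1 = -2, a_2 = -1, a_3 = 5/3, a_4 = 2/3, a_5 = -11/12


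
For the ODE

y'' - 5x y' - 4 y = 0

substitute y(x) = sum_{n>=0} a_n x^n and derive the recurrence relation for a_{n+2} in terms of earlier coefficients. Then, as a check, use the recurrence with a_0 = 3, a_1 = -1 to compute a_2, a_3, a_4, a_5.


Substitute y = sum_n a_n x^n.
y''(x) has coefficient (n+2)(n+1) a_{n+2} at x^n;
-5 x y'(x) has coefficient -5 n a_n at x^n (shift);
-4 y(x) has coefficient -4 a_n at x^n.
Matching x^n: (n+2)(n+1) a_{n+2} + (-5n - 4) a_n = 0.
Thus a_{n+2} = (5n + 4) / ((n+1)(n+2)) * a_n.

Check with a_0 = 3, a_1 = -1 (apply the recurrence for n = 0, 1, 2, 3): a_0 = 3, a_1 = -1, a_2 = 6, a_3 = -3/2, a_4 = 7, a_5 = -57/40.

a_(n+2) = (5n + 4) / ((n+1)(n+2)) * a_n; check: a_0 = 3, a_1 = -1, a_2 = 6, a_3 = -3/2, a_4 = 7, a_5 = -57/40


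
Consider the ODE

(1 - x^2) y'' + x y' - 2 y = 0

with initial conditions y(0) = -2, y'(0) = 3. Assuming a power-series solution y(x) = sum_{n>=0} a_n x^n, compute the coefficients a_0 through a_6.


Ansatz: y(x) = sum_{n>=0} a_n x^n, so y'(x) = sum_{n>=1} n a_n x^(n-1) and y''(x) = sum_{n>=2} n(n-1) a_n x^(n-2).
Substitute into P(x) y'' + Q(x) y' + R(x) y = 0 with P(x) = 1 - x^2, Q(x) = x, R(x) = -2, and match powers of x.
Initial conditions: a_0 = -2, a_1 = 3.
Setting the coefficient of each power of x to zero and solving order by order (substituting the coefficients already found):
  x^0: 2 a_2 - 2 a_0 = 0  ->  2 a_2 = 2 a_0 = -4  ->  a_2 = -2
  x^1: 6 a_3 - a_1 = 0  ->  6 a_3 = a_1 = 3  ->  a_3 = 1/2
  x^2: 12 a_4 - 2 a_2 = 0  ->  12 a_4 = 2 a_2 = -4  ->  a_4 = -1/3
  x^3: 20 a_5 - 5 a_3 = 0  ->  20 a_5 = 5 a_3 = 5/2  ->  a_5 = 1/8
  x^4: 30 a_6 - 10 a_4 = 0  ->  30 a_6 = 10 a_4 = -10/3  ->  a_6 = -1/9
Truncated series: y(x) = -2 + 3 x - 2 x^2 + (1/2) x^3 - (1/3) x^4 + (1/8) x^5 - (1/9) x^6 + O(x^7).

a_0 = -2; a_1 = 3; a_2 = -2; a_3 = 1/2; a_4 = -1/3; a_5 = 1/8; a_6 = -1/9


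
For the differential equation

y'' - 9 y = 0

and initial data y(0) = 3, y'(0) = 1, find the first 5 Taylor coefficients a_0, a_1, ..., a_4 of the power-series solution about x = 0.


Ansatz: y(x) = sum_{n>=0} a_n x^n, so y'(x) = sum_{n>=1} n a_n x^(n-1) and y''(x) = sum_{n>=2} n(n-1) a_n x^(n-2).
Substitute into P(x) y'' + Q(x) y' + R(x) y = 0 with P(x) = 1, Q(x) = 0, R(x) = -9, and match powers of x.
Initial conditions: a_0 = 3, a_1 = 1.
Setting the coefficient of each power of x to zero and solving order by order (substituting the coefficients already found):
  x^0: 2 a_2 - 9 a_0 = 0  ->  2 a_2 = 9 a_0 = 27  ->  a_2 = 27/2
  x^1: 6 a_3 - 9 a_1 = 0  ->  6 a_3 = 9 a_1 = 9  ->  a_3 = 3/2
  x^2: 12 a_4 - 9 a_2 = 0  ->  12 a_4 = 9 a_2 = 243/2  ->  a_4 = 81/8
Truncated series: y(x) = 3 + x + (27/2) x^2 + (3/2) x^3 + (81/8) x^4 + O(x^5).

a_0 = 3; a_1 = 1; a_2 = 27/2; a_3 = 3/2; a_4 = 81/8


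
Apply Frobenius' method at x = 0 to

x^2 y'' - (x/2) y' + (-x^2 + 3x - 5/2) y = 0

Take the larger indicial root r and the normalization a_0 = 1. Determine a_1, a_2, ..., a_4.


Write in Frobenius form y'' + (p(x)/x) y' + (q(x)/x^2) y = 0:
  p(x) = -1/2,  q(x) = -x^2 + 3x - 5/2.
Indicial equation: r(r-1) + (-1/2) r + (-5/2) = 0 -> roots r_1 = 5/2, r_2 = -1.
Take r = r_1 = 5/2. Let y(x) = x^r sum_{n>=0} a_n x^n with a_0 = 1.
Substitute y = x^r sum a_n x^n and match x^{r+n}. The recurrence is
  D(n) a_n + 3 a_{n-1} - 1 a_{n-2} = 0,  where D(n) = (r+n)(r+n-1) + (-1/2)(r+n) + (-5/2).
  a_n = [-3 a_{n-1} + 1 a_{n-2}] / D(n).
Since the indicial polynomial factors as (r - r_1)(r - r_2), D(n) = (r_1 + n - r_1)(r_1 + n - r_2) = n(n + 7/2).
Evaluating step by step (a_0 = 1):
  n = 1: D(1) = 1(1 + 7/2) = 9/2; numerator = -3(1) = -3; a_1 = (-3)/(9/2) = -2/3
  n = 2: D(2) = 2(2 + 7/2) = 11; numerator = -3(-2/3) + 1(1) = 3; a_2 = (3)/(11) = 3/11
  n = 3: D(3) = 3(3 + 7/2) = 39/2; numerator = -3(3/11) + 1(-2/3) = -49/33; a_3 = (-49/33)/(39/2) = -98/1287
  n = 4: D(4) = 4(4 + 7/2) = 30; numerator = -3(-98/1287) + 1(3/11) = 215/429; a_4 = (215/429)/(30) = 43/2574

r = 5/2; a_0 = 1; a_1 = -2/3; a_2 = 3/11; a_3 = -98/1287; a_4 = 43/2574


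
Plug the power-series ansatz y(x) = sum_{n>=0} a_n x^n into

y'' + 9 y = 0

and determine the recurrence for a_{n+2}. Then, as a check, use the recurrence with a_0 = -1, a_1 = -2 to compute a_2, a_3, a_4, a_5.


Substitute y = sum_n a_n x^n into y'' + (const) y = 0.
y''(x) = sum_{n>=0} (n+2)(n+1) a_{n+2} x^n.
The ODE becomes sum_n [(n+2)(n+1) a_{n+2} + 9 a_n] x^n = 0.
Setting each coefficient to zero gives the recurrence:
  (n+2)(n+1) a_{n+2} + 9 a_n = 0,
  a_{n+2} = -9 / ((n+1)(n+2)) a_n.

Check with a_0 = -1, a_1 = -2 (apply the recurrence for n = 0, 1, 2, 3): a_0 = -1, a_1 = -2, a_2 = 9/2, a_3 = 3, a_4 = -27/8, a_5 = -27/20.

a_{n+2} = -9/((n+1)(n+2)) * a_n; check: a_0 = -1, a_1 = -2, a_2 = 9/2, a_3 = 3, a_4 = -27/8, a_5 = -27/20


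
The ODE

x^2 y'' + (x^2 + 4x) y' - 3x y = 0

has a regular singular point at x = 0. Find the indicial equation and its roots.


Divide by x^2 to reach normal form y'' + P_1(x) y' + P_2(x) y = 0 with P_1(x) = 1 + 4/x and P_2(x) = -3/x.
x = 0 is a singular point because the y'-coefficient 1 + 4/x has a pole at x = 0 and the y-coefficient -3/x has a pole at x = 0.
It is a regular singular point because x P_1(x) = p(x) = x + 4 and x^2 P_2(x) = q(x) = -3x are polynomials, hence analytic at x = 0.
p(0) = 4,  q(0) = 0.
Indicial equation: r(r-1) + p(0) r + q(0) = 0, i.e. r^2 + (p(0) - 1) r + q(0) = 0, i.e. r^2 + 3 r = 0.
Discriminant: (3)^2 - 4(0) = 9, so r = (-3 ± 3)/2.
Solving: r_1 = 0, r_2 = -3.

indicial: r^2 + 3 r = 0; roots r_1 = 0, r_2 = -3


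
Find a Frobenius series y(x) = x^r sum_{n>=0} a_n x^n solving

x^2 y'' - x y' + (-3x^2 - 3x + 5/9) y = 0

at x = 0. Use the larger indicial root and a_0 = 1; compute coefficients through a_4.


Write in Frobenius form y'' + (p(x)/x) y' + (q(x)/x^2) y = 0:
  p(x) = -1,  q(x) = -3x^2 - 3x + 5/9.
Indicial equation: r(r-1) + (-1) r + (5/9) = 0 -> roots r_1 = 5/3, r_2 = 1/3.
Take r = r_1 = 5/3. Let y(x) = x^r sum_{n>=0} a_n x^n with a_0 = 1.
Substitute y = x^r sum a_n x^n and match x^{r+n}. The recurrence is
  D(n) a_n - 3 a_{n-1} - 3 a_{n-2} = 0,  where D(n) = (r+n)(r+n-1) + (-1)(r+n) + (5/9).
  a_n = [3 a_{n-1} + 3 a_{n-2}] / D(n).
Since the indicial polynomial factors as (r - r_1)(r - r_2), D(n) = (r_1 + n - r_1)(r_1 + n - r_2) = n(n + 4/3).
Evaluating step by step (a_0 = 1):
  n = 1: D(1) = 1(1 + 4/3) = 7/3; numerator = 3(1) = 3; a_1 = (3)/(7/3) = 9/7
  n = 2: D(2) = 2(2 + 4/3) = 20/3; numerator = 3(9/7) + 3(1) = 48/7; a_2 = (48/7)/(20/3) = 36/35
  n = 3: D(3) = 3(3 + 4/3) = 13; numerator = 3(36/35) + 3(9/7) = 243/35; a_3 = (243/35)/(13) = 243/455
  n = 4: D(4) = 4(4 + 4/3) = 64/3; numerator = 3(243/455) + 3(36/35) = 2133/455; a_4 = (2133/455)/(64/3) = 6399/29120

r = 5/3; a_0 = 1; a_1 = 9/7; a_2 = 36/35; a_3 = 243/455; a_4 = 6399/29120


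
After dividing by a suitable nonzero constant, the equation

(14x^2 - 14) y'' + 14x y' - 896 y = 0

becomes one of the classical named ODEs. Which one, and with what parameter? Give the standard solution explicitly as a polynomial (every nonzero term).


All three coefficients share the factor -14; dividing through by -14 gives  (1 - x^2) y'' - x y' + 64 y = 0.
This matches the Chebyshev equation (1 - x^2) y'' - x y' + n^2 y = 0 (note the -x y' term, not -2x y') with n^2 = 64, so n = 8; the polynomial solution is T_8(x).
With y = sum_k a_k x^k, matching x^k gives (k+2)(k+1) a_{k+2} = (k^2 - n^2) a_k = (k - 8)(k + 8) a_k. The right side vanishes at k = 8, so the series with the parity of 8 terminates at degree 8.
Standard normalization: leading coefficient of T_n is 2^(n-1), so a_8 = 2^7 = 128. Work downward with a_k = (k+1)(k+2) a_{k+2} / ((k - 8)(k + 8)):
  a_6 = (7)(8)(128) / ((6 - 8)(6 + 8)) = 7168/(-28) = -256
  a_4 = (5)(6)(-256) / ((4 - 8)(4 + 8)) = -7680/(-48) = 160
  a_2 = (3)(4)(160) / ((2 - 8)(2 + 8)) = 1920/(-60) = -32
  a_0 = (1)(2)(-32) / ((0 - 8)(0 + 8)) = -64/(-64) = 1
Hence T_8(x) = 128 x^8 - 256 x^6 + 160 x^4 - 32 x^2 + 1.

T_8(x); series = 128 x^8 - 256 x^6 + 160 x^4 - 32 x^2 + 1


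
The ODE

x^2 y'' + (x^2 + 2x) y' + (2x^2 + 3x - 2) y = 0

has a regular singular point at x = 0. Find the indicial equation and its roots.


Divide by x^2 to reach normal form y'' + P_1(x) y' + P_2(x) y = 0 with P_1(x) = 1 + 2/x and P_2(x) = 2 + 3/x - 2/x^2.
x = 0 is a singular point because the y'-coefficient 1 + 2/x has a pole at x = 0 and the y-coefficient 2 + 3/x - 2/x^2 has a pole at x = 0.
It is a regular singular point because x P_1(x) = p(x) = x + 2 and x^2 P_2(x) = q(x) = 2x^2 + 3x - 2 are polynomials, hence analytic at x = 0.
p(0) = 2,  q(0) = -2.
Indicial equation: r(r-1) + p(0) r + q(0) = 0, i.e. r^2 + (p(0) - 1) r + q(0) = 0, i.e. r^2 + 1 r - 2 = 0.
Discriminant: (1)^2 - 4(-2) = 9, so r = (-1 ± 3)/2.
Solving: r_1 = 1, r_2 = -2.

indicial: r^2 + 1 r - 2 = 0; roots r_1 = 1, r_2 = -2


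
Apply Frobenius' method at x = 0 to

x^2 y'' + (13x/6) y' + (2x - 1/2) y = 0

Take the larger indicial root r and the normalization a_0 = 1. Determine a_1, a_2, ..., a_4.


Write in Frobenius form y'' + (p(x)/x) y' + (q(x)/x^2) y = 0:
  p(x) = 13/6,  q(x) = 2x - 1/2.
Indicial equation: r(r-1) + (13/6) r + (-1/2) = 0 -> roots r_1 = 1/3, r_2 = -3/2.
Take r = r_1 = 1/3. Let y(x) = x^r sum_{n>=0} a_n x^n with a_0 = 1.
Substitute y = x^r sum a_n x^n and match x^{r+n}. The recurrence is
  D(n) a_n + 2 a_{n-1} = 0,  where D(n) = (r+n)(r+n-1) + (13/6)(r+n) + (-1/2).
  a_n = -2 / D(n) * a_{n-1}.
Since the indicial polynomial factors as (r - r_1)(r - r_2), D(n) = (r_1 + n - r_1)(r_1 + n - r_2) = n(n + 11/6).
Evaluating step by step (a_0 = 1):
  n = 1: D(1) = 1(1 + 11/6) = 17/6; numerator = -2(1) = -2; a_1 = (-2)/(17/6) = -12/17
  n = 2: D(2) = 2(2 + 11/6) = 23/3; numerator = -2(-12/17) = 24/17; a_2 = (24/17)/(23/3) = 72/391
  n = 3: D(3) = 3(3 + 11/6) = 29/2; numerator = -2(72/391) = -144/391; a_3 = (-144/391)/(29/2) = -288/11339
  n = 4: D(4) = 4(4 + 11/6) = 70/3; numerator = -2(-288/11339) = 576/11339; a_4 = (576/11339)/(70/3) = 864/396865

r = 1/3; a_0 = 1; a_1 = -12/17; a_2 = 72/391; a_3 = -288/11339; a_4 = 864/396865


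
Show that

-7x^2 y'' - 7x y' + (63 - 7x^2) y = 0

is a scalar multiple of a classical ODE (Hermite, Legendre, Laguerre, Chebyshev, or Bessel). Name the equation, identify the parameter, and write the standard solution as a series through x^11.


All three coefficients share the factor -7; dividing through by -7 gives  x^2 y'' + x y' + (x^2 - 9) y = 0.
This matches the Bessel equation x^2 y'' + x y' + (x^2 - nu^2) y = 0 with nu^2 = 9, so nu = 3; the solution bounded at x = 0 is J_3(x).
Frobenius at x = 0: indicial roots ±nu; for r = nu the recurrence k(k + 2nu) c_k = -c_{k-2} gives the standard series J_nu(x) = sum_{k>=0} (-1)^k / (k! (k+nu)!) (x/2)^(2k+nu). Evaluate the first 5 terms:
  k = 0: (-1)^0 / (0! * 3! * 2^3) x^3 = 1/(1*6*8) x^3 = (1/48) x^3
  k = 1: (-1)^1 / (1! * 4! * 2^5) x^5 = -1/(1*24*32) x^5 = (-1/768) x^5
  k = 2: (-1)^2 / (2! * 5! * 2^7) x^7 = 1/(2*120*128) x^7 = (1/30720) x^7
  k = 3: (-1)^3 / (3! * 6! * 2^9) x^9 = -1/(6*720*512) x^9 = (-1/2211840) x^9
  k = 4: (-1)^4 / (4! * 7! * 2^11) x^11 = 1/(24*5040*2048) x^11 = (1/247726080) x^11
Hence J_3(x) = x^11/247726080 - x^9/2211840 + x^7/30720 - x^5/768 + x^3/48 + ....

J_3(x); series = x^11/247726080 - x^9/2211840 + x^7/30720 - x^5/768 + x^3/48


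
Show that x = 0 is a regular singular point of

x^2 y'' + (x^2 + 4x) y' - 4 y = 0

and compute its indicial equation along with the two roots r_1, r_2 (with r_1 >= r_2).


Divide by x^2 to reach normal form y'' + P_1(x) y' + P_2(x) y = 0 with P_1(x) = 1 + 4/x and P_2(x) = -4/x^2.
x = 0 is a singular point because the y'-coefficient 1 + 4/x has a pole at x = 0 and the y-coefficient -4/x^2 has a pole at x = 0.
It is a regular singular point because x P_1(x) = p(x) = x + 4 and x^2 P_2(x) = q(x) = -4 are polynomials, hence analytic at x = 0.
p(0) = 4,  q(0) = -4.
Indicial equation: r(r-1) + p(0) r + q(0) = 0, i.e. r^2 + (p(0) - 1) r + q(0) = 0, i.e. r^2 + 3 r - 4 = 0.
Discriminant: (3)^2 - 4(-4) = 25, so r = (-3 ± 5)/2.
Solving: r_1 = 1, r_2 = -4.

indicial: r^2 + 3 r - 4 = 0; roots r_1 = 1, r_2 = -4


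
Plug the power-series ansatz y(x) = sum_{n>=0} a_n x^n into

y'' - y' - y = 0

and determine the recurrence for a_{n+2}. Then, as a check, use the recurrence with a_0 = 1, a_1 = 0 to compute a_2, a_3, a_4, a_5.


Substitute y = sum_n a_n x^n.
y''(x) has coefficient (n+2)(n+1) a_{n+2} at x^n;
-y'(x) has coefficient -(n+1) a_{n+1} at x^n;
-y(x) has coefficient -1 a_n at x^n.
Matching x^n: (n+2)(n+1) a_{n+2} - (n+1) a_{n+1} - 1 a_n = 0.
Thus a_{n+2} = [(n+1) a_{n+1} + 1 a_n] / ((n+1)(n+2)).

Check with a_0 = 1, a_1 = 0 (apply the recurrence for n = 0, 1, 2, 3): a_0 = 1, a_1 = 0, a_2 = 1/2, a_3 = 1/6, a_4 = 1/12, a_5 = 1/40.

a_(n+2) = [(n+1) a_(n+1) + 1 a_n] / ((n+1)(n+2)); check: a_0 = 1, a_1 = 0, a_2 = 1/2, a_3 = 1/6, a_4 = 1/12, a_5 = 1/40


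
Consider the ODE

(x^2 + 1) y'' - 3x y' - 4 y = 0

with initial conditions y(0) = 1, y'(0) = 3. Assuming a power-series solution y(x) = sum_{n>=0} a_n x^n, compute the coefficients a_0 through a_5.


Ansatz: y(x) = sum_{n>=0} a_n x^n, so y'(x) = sum_{n>=1} n a_n x^(n-1) and y''(x) = sum_{n>=2} n(n-1) a_n x^(n-2).
Substitute into P(x) y'' + Q(x) y' + R(x) y = 0 with P(x) = x^2 + 1, Q(x) = -3x, R(x) = -4, and match powers of x.
Initial conditions: a_0 = 1, a_1 = 3.
Setting the coefficient of each power of x to zero and solving order by order (substituting the coefficients already found):
  x^0: 2 a_2 - 4 a_0 = 0  ->  2 a_2 = 4 a_0 = 4  ->  a_2 = 2
  x^1: 6 a_3 - 7 a_1 = 0  ->  6 a_3 = 7 a_1 = 21  ->  a_3 = 7/2
  x^2: 12 a_4 - 8 a_2 = 0  ->  12 a_4 = 8 a_2 = 16  ->  a_4 = 4/3
  x^3: 20 a_5 - 7 a_3 = 0  ->  20 a_5 = 7 a_3 = 49/2  ->  a_5 = 49/40
Truncated series: y(x) = 1 + 3 x + 2 x^2 + (7/2) x^3 + (4/3) x^4 + (49/40) x^5 + O(x^6).

a_0 = 1; a_1 = 3; a_2 = 2; a_3 = 7/2; a_4 = 4/3; a_5 = 49/40


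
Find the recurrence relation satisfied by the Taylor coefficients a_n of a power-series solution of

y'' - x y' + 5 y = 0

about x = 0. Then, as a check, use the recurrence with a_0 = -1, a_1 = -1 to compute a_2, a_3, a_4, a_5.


Substitute y = sum_n a_n x^n.
y''(x) has coefficient (n+2)(n+1) a_{n+2} at x^n;
-x y'(x) has coefficient -n a_n at x^n (shift);
5 y(x) has coefficient 5 a_n at x^n.
Matching x^n: (n+2)(n+1) a_{n+2} + (-n + 5) a_n = 0.
Thus a_{n+2} = (n - 5) / ((n+1)(n+2)) * a_n.

Check with a_0 = -1, a_1 = -1 (apply the recurrence for n = 0, 1, 2, 3): a_0 = -1, a_1 = -1, a_2 = 5/2, a_3 = 2/3, a_4 = -5/8, a_5 = -1/15.

a_(n+2) = (n - 5) / ((n+1)(n+2)) * a_n; check: a_0 = -1, a_1 = -1, a_2 = 5/2, a_3 = 2/3, a_4 = -5/8, a_5 = -1/15


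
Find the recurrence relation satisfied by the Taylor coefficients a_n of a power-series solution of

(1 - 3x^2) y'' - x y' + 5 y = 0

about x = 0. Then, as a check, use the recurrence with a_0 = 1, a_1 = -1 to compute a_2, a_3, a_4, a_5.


Substitute y = sum_n a_n x^n.
(1 - 3 x^2) y'' contributes (n+2)(n+1) a_{n+2} - 3 n(n-1) a_n at x^n.
-x y'(x) contributes -n a_n at x^n.
5 y(x) contributes 5 a_n at x^n.
Matching x^n: (n+2)(n+1) a_{n+2} + (-3 n(n-1) - n + 5) a_n = 0.
Thus a_{n+2} = (3 n(n-1) + n - 5) / ((n+1)(n+2)) * a_n.

Check with a_0 = 1, a_1 = -1 (apply the recurrence for n = 0, 1, 2, 3): a_0 = 1, a_1 = -1, a_2 = -5/2, a_3 = 2/3, a_4 = -5/8, a_5 = 8/15.

a_(n+2) = (3 n(n-1) + n - 5) / ((n+1)(n+2)) * a_n; check: a_0 = 1, a_1 = -1, a_2 = -5/2, a_3 = 2/3, a_4 = -5/8, a_5 = 8/15


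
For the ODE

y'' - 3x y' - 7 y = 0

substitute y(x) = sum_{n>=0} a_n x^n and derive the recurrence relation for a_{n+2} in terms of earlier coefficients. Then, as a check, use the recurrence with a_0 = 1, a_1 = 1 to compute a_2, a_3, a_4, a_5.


Substitute y = sum_n a_n x^n.
y''(x) has coefficient (n+2)(n+1) a_{n+2} at x^n;
-3 x y'(x) has coefficient -3 n a_n at x^n (shift);
-7 y(x) has coefficient -7 a_n at x^n.
Matching x^n: (n+2)(n+1) a_{n+2} + (-3n - 7) a_n = 0.
Thus a_{n+2} = (3n + 7) / ((n+1)(n+2)) * a_n.

Check with a_0 = 1, a_1 = 1 (apply the recurrence for n = 0, 1, 2, 3): a_0 = 1, a_1 = 1, a_2 = 7/2, a_3 = 5/3, a_4 = 91/24, a_5 = 4/3.

a_(n+2) = (3n + 7) / ((n+1)(n+2)) * a_n; check: a_0 = 1, a_1 = 1, a_2 = 7/2, a_3 = 5/3, a_4 = 91/24, a_5 = 4/3


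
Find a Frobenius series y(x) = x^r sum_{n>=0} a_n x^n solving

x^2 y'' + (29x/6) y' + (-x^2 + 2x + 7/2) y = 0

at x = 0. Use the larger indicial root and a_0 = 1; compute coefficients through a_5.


Write in Frobenius form y'' + (p(x)/x) y' + (q(x)/x^2) y = 0:
  p(x) = 29/6,  q(x) = -x^2 + 2x + 7/2.
Indicial equation: r(r-1) + (29/6) r + (7/2) = 0 -> roots r_1 = -3/2, r_2 = -7/3.
Take r = r_1 = -3/2. Let y(x) = x^r sum_{n>=0} a_n x^n with a_0 = 1.
Substitute y = x^r sum a_n x^n and match x^{r+n}. The recurrence is
  D(n) a_n + 2 a_{n-1} - 1 a_{n-2} = 0,  where D(n) = (r+n)(r+n-1) + (29/6)(r+n) + (7/2).
  a_n = [-2 a_{n-1} + 1 a_{n-2}] / D(n).
Since the indicial polynomial factors as (r - r_1)(r - r_2), D(n) = (r_1 + n - r_1)(r_1 + n - r_2) = n(n + 5/6).
Evaluating step by step (a_0 = 1):
  n = 1: D(1) = 1(1 + 5/6) = 11/6; numerator = -2(1) = -2; a_1 = (-2)/(11/6) = -12/11
  n = 2: D(2) = 2(2 + 5/6) = 17/3; numerator = -2(-12/11) + 1(1) = 35/11; a_2 = (35/11)/(17/3) = 105/187
  n = 3: D(3) = 3(3 + 5/6) = 23/2; numerator = -2(105/187) + 1(-12/11) = -414/187; a_3 = (-414/187)/(23/2) = -36/187
  n = 4: D(4) = 4(4 + 5/6) = 58/3; numerator = -2(-36/187) + 1(105/187) = 177/187; a_4 = (177/187)/(58/3) = 531/10846
  n = 5: D(5) = 5(5 + 5/6) = 175/6; numerator = -2(531/10846) + 1(-36/187) = -1575/5423; a_5 = (-1575/5423)/(175/6) = -54/5423

r = -3/2; a_0 = 1; a_1 = -12/11; a_2 = 105/187; a_3 = -36/187; a_4 = 531/10846; a_5 = -54/5423


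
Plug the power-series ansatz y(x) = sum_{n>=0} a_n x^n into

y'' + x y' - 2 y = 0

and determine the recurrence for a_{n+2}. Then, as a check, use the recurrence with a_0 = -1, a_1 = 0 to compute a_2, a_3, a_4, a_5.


Substitute y = sum_n a_n x^n.
y''(x) has coefficient (n+2)(n+1) a_{n+2} at x^n;
x y'(x) has coefficient n a_n at x^n (shift);
-2 y(x) has coefficient -2 a_n at x^n.
Matching x^n: (n+2)(n+1) a_{n+2} + (n - 2) a_n = 0.
Thus a_{n+2} = (-n + 2) / ((n+1)(n+2)) * a_n.

Check with a_0 = -1, a_1 = 0 (apply the recurrence for n = 0, 1, 2, 3): a_0 = -1, a_1 = 0, a_2 = -1, a_3 = 0, a_4 = 0, a_5 = 0.

a_(n+2) = (-n + 2) / ((n+1)(n+2)) * a_n; check: a_0 = -1, a_1 = 0, a_2 = -1, a_3 = 0, a_4 = 0, a_5 = 0


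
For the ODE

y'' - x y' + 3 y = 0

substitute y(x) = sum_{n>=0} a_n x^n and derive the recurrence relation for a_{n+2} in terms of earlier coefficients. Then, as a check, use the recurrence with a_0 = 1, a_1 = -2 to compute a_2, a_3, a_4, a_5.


Substitute y = sum_n a_n x^n.
y''(x) has coefficient (n+2)(n+1) a_{n+2} at x^n;
-x y'(x) has coefficient -n a_n at x^n (shift);
3 y(x) has coefficient 3 a_n at x^n.
Matching x^n: (n+2)(n+1) a_{n+2} + (-n + 3) a_n = 0.
Thus a_{n+2} = (n - 3) / ((n+1)(n+2)) * a_n.

Check with a_0 = 1, a_1 = -2 (apply the recurrence for n = 0, 1, 2, 3): a_0 = 1, a_1 = -2, a_2 = -3/2, a_3 = 2/3, a_4 = 1/8, a_5 = 0.

a_(n+2) = (n - 3) / ((n+1)(n+2)) * a_n; check: a_0 = 1, a_1 = -2, a_2 = -3/2, a_3 = 2/3, a_4 = 1/8, a_5 = 0


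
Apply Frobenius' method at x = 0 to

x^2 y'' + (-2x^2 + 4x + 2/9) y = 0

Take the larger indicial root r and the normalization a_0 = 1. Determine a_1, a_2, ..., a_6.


Write in Frobenius form y'' + (p(x)/x) y' + (q(x)/x^2) y = 0:
  p(x) = 0,  q(x) = -2x^2 + 4x + 2/9.
Indicial equation: r(r-1) + (0) r + (2/9) = 0 -> roots r_1 = 2/3, r_2 = 1/3.
Take r = r_1 = 2/3. Let y(x) = x^r sum_{n>=0} a_n x^n with a_0 = 1.
Substitute y = x^r sum a_n x^n and match x^{r+n}. The recurrence is
  D(n) a_n + 4 a_{n-1} - 2 a_{n-2} = 0,  where D(n) = (r+n)(r+n-1) + (0)(r+n) + (2/9).
  a_n = [-4 a_{n-1} + 2 a_{n-2}] / D(n).
Since the indicial polynomial factors as (r - r_1)(r - r_2), D(n) = (r_1 + n - r_1)(r_1 + n - r_2) = n(n + 1/3).
Evaluating step by step (a_0 = 1):
  n = 1: D(1) = 1(1 + 1/3) = 4/3; numerator = -4(1) = -4; a_1 = (-4)/(4/3) = -3
  n = 2: D(2) = 2(2 + 1/3) = 14/3; numerator = -4(-3) + 2(1) = 14; a_2 = (14)/(14/3) = 3
  n = 3: D(3) = 3(3 + 1/3) = 10; numerator = -4(3) + 2(-3) = -18; a_3 = (-18)/(10) = -9/5
  n = 4: D(4) = 4(4 + 1/3) = 52/3; numerator = -4(-9/5) + 2(3) = 66/5; a_4 = (66/5)/(52/3) = 99/130
  n = 5: D(5) = 5(5 + 1/3) = 80/3; numerator = -4(99/130) + 2(-9/5) = -432/65; a_5 = (-432/65)/(80/3) = -81/325
  n = 6: D(6) = 6(6 + 1/3) = 38; numerator = -4(-81/325) + 2(99/130) = 63/25; a_6 = (63/25)/(38) = 63/950

r = 2/3; a_0 = 1; a_1 = -3; a_2 = 3; a_3 = -9/5; a_4 = 99/130; a_5 = -81/325; a_6 = 63/950


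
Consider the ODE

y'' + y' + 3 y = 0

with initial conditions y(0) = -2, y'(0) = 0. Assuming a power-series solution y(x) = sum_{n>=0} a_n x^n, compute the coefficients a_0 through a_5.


Ansatz: y(x) = sum_{n>=0} a_n x^n, so y'(x) = sum_{n>=1} n a_n x^(n-1) and y''(x) = sum_{n>=2} n(n-1) a_n x^(n-2).
Substitute into P(x) y'' + Q(x) y' + R(x) y = 0 with P(x) = 1, Q(x) = 1, R(x) = 3, and match powers of x.
Initial conditions: a_0 = -2, a_1 = 0.
Setting the coefficient of each power of x to zero and solving order by order (substituting the coefficients already found):
  x^0: 2 a_2 + a_1 + 3 a_0 = 0  ->  2 a_2 = -a_1 - 3 a_0 = 6  ->  a_2 = 3
  x^1: 6 a_3 + 2 a_2 + 3 a_1 = 0  ->  6 a_3 = -2 a_2 - 3 a_1 = -6  ->  a_3 = -1
  x^2: 12 a_4 + 3 a_3 + 3 a_2 = 0  ->  12 a_4 = -3 a_3 - 3 a_2 = -6  ->  a_4 = -1/2
  x^3: 20 a_5 + 4 a_4 + 3 a_3 = 0  ->  20 a_5 = -4 a_4 - 3 a_3 = 5  ->  a_5 = 1/4
Truncated series: y(x) = -2 + 3 x^2 - x^3 - (1/2) x^4 + (1/4) x^5 + O(x^6).

a_0 = -2; a_1 = 0; a_2 = 3; a_3 = -1; a_4 = -1/2; a_5 = 1/4


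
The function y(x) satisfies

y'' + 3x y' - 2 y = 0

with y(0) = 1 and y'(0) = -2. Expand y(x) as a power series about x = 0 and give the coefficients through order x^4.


Ansatz: y(x) = sum_{n>=0} a_n x^n, so y'(x) = sum_{n>=1} n a_n x^(n-1) and y''(x) = sum_{n>=2} n(n-1) a_n x^(n-2).
Substitute into P(x) y'' + Q(x) y' + R(x) y = 0 with P(x) = 1, Q(x) = 3x, R(x) = -2, and match powers of x.
Initial conditions: a_0 = 1, a_1 = -2.
Setting the coefficient of each power of x to zero and solving order by order (substituting the coefficients already found):
  x^0: 2 a_2 - 2 a_0 = 0  ->  2 a_2 = 2 a_0 = 2  ->  a_2 = 1
  x^1: 6 a_3 + a_1 = 0  ->  6 a_3 = -a_1 = 2  ->  a_3 = 1/3
  x^2: 12 a_4 + 4 a_2 = 0  ->  12 a_4 = -4 a_2 = -4  ->  a_4 = -1/3
Truncated series: y(x) = 1 - 2 x + x^2 + (1/3) x^3 - (1/3) x^4 + O(x^5).

a_0 = 1; a_1 = -2; a_2 = 1; a_3 = 1/3; a_4 = -1/3


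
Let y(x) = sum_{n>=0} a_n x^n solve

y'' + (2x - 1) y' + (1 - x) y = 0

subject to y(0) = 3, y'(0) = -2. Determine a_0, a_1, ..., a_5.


Ansatz: y(x) = sum_{n>=0} a_n x^n, so y'(x) = sum_{n>=1} n a_n x^(n-1) and y''(x) = sum_{n>=2} n(n-1) a_n x^(n-2).
Substitute into P(x) y'' + Q(x) y' + R(x) y = 0 with P(x) = 1, Q(x) = 2x - 1, R(x) = 1 - x, and match powers of x.
Initial conditions: a_0 = 3, a_1 = -2.
Setting the coefficient of each power of x to zero and solving order by order (substituting the coefficients already found):
  x^0: 2 a_2 - a_1 + a_0 = 0  ->  2 a_2 = a_1 - a_0 = -5  ->  a_2 = -5/2
  x^1: 6 a_3 - 2 a_2 + 3 a_1 - a_0 = 0  ->  6 a_3 = 2 a_2 - 3 a_1 + a_0 = 4  ->  a_3 = 2/3
  x^2: 12 a_4 - 3 a_3 + 5 a_2 - a_1 = 0  ->  12 a_4 = 3 a_3 - 5 a_2 + a_1 = 25/2  ->  a_4 = 25/24
  x^3: 20 a_5 - 4 a_4 + 7 a_3 - a_2 = 0  ->  20 a_5 = 4 a_4 - 7 a_3 + a_2 = -3  ->  a_5 = -3/20
Truncated series: y(x) = 3 - 2 x - (5/2) x^2 + (2/3) x^3 + (25/24) x^4 - (3/20) x^5 + O(x^6).

a_0 = 3; a_1 = -2; a_2 = -5/2; a_3 = 2/3; a_4 = 25/24; a_5 = -3/20


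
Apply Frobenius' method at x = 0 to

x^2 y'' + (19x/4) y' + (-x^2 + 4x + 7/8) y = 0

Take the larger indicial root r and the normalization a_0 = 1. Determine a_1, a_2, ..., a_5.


Write in Frobenius form y'' + (p(x)/x) y' + (q(x)/x^2) y = 0:
  p(x) = 19/4,  q(x) = -x^2 + 4x + 7/8.
Indicial equation: r(r-1) + (19/4) r + (7/8) = 0 -> roots r_1 = -1/4, r_2 = -7/2.
Take r = r_1 = -1/4. Let y(x) = x^r sum_{n>=0} a_n x^n with a_0 = 1.
Substitute y = x^r sum a_n x^n and match x^{r+n}. The recurrence is
  D(n) a_n + 4 a_{n-1} - 1 a_{n-2} = 0,  where D(n) = (r+n)(r+n-1) + (19/4)(r+n) + (7/8).
  a_n = [-4 a_{n-1} + 1 a_{n-2}] / D(n).
Since the indicial polynomial factors as (r - r_1)(r - r_2), D(n) = (r_1 + n - r_1)(r_1 + n - r_2) = n(n + 13/4).
Evaluating step by step (a_0 = 1):
  n = 1: D(1) = 1(1 + 13/4) = 17/4; numerator = -4(1) = -4; a_1 = (-4)/(17/4) = -16/17
  n = 2: D(2) = 2(2 + 13/4) = 21/2; numerator = -4(-16/17) + 1(1) = 81/17; a_2 = (81/17)/(21/2) = 54/119
  n = 3: D(3) = 3(3 + 13/4) = 75/4; numerator = -4(54/119) + 1(-16/17) = -328/119; a_3 = (-328/119)/(75/4) = -1312/8925
  n = 4: D(4) = 4(4 + 13/4) = 29; numerator = -4(-1312/8925) + 1(54/119) = 9298/8925; a_4 = (9298/8925)/(29) = 9298/258825
  n = 5: D(5) = 5(5 + 13/4) = 165/4; numerator = -4(9298/258825) + 1(-1312/8925) = -5016/17255; a_5 = (-5016/17255)/(165/4) = -608/86275

r = -1/4; a_0 = 1; a_1 = -16/17; a_2 = 54/119; a_3 = -1312/8925; a_4 = 9298/258825; a_5 = -608/86275


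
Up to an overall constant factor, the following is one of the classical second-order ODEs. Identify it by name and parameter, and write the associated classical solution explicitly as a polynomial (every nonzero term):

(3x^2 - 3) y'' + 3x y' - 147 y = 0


All three coefficients share the factor -3; dividing through by -3 gives  (1 - x^2) y'' - x y' + 49 y = 0.
This matches the Chebyshev equation (1 - x^2) y'' - x y' + n^2 y = 0 (note the -x y' term, not -2x y') with n^2 = 49, so n = 7; the polynomial solution is T_7(x).
With y = sum_k a_k x^k, matching x^k gives (k+2)(k+1) a_{k+2} = (k^2 - n^2) a_k = (k - 7)(k + 7) a_k. The right side vanishes at k = 7, so the series with the parity of 7 terminates at degree 7.
Standard normalization: leading coefficient of T_n is 2^(n-1), so a_7 = 2^6 = 64. Work downward with a_k = (k+1)(k+2) a_{k+2} / ((k - 7)(k + 7)):
  a_5 = (6)(7)(64) / ((5 - 7)(5 + 7)) = 2688/(-24) = -112
  a_3 = (4)(5)(-112) / ((3 - 7)(3 + 7)) = -2240/(-40) = 56
  a_1 = (2)(3)(56) / ((1 - 7)(1 + 7)) = 336/(-48) = -7
Hence T_7(x) = 64 x^7 - 112 x^5 + 56 x^3 - 7 x.

T_7(x); series = 64 x^7 - 112 x^5 + 56 x^3 - 7 x


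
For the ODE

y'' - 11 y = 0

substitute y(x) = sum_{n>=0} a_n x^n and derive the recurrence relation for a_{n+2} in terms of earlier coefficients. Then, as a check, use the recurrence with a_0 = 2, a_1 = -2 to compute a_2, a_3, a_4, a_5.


Substitute y = sum_n a_n x^n into y'' + (const) y = 0.
y''(x) = sum_{n>=0} (n+2)(n+1) a_{n+2} x^n.
The ODE becomes sum_n [(n+2)(n+1) a_{n+2} - 11 a_n] x^n = 0.
Setting each coefficient to zero gives the recurrence:
  (n+2)(n+1) a_{n+2} - 11 a_n = 0,
  a_{n+2} = 11 / ((n+1)(n+2)) a_n.

Check with a_0 = 2, a_1 = -2 (apply the recurrence for n = 0, 1, 2, 3): a_0 = 2, a_1 = -2, a_2 = 11, a_3 = -11/3, a_4 = 121/12, a_5 = -121/60.

a_{n+2} = 11/((n+1)(n+2)) * a_n; check: a_0 = 2, a_1 = -2, a_2 = 11, a_3 = -11/3, a_4 = 121/12, a_5 = -121/60


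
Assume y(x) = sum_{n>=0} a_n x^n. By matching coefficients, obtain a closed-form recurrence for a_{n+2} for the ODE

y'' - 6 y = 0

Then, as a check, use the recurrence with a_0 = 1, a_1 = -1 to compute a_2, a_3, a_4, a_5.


Substitute y = sum_n a_n x^n into y'' + (const) y = 0.
y''(x) = sum_{n>=0} (n+2)(n+1) a_{n+2} x^n.
The ODE becomes sum_n [(n+2)(n+1) a_{n+2} - 6 a_n] x^n = 0.
Setting each coefficient to zero gives the recurrence:
  (n+2)(n+1) a_{n+2} - 6 a_n = 0,
  a_{n+2} = 6 / ((n+1)(n+2)) a_n.

Check with a_0 = 1, a_1 = -1 (apply the recurrence for n = 0, 1, 2, 3): a_0 = 1, a_1 = -1, a_2 = 3, a_3 = -1, a_4 = 3/2, a_5 = -3/10.

a_{n+2} = 6/((n+1)(n+2)) * a_n; check: a_0 = 1, a_1 = -1, a_2 = 3, a_3 = -1, a_4 = 3/2, a_5 = -3/10


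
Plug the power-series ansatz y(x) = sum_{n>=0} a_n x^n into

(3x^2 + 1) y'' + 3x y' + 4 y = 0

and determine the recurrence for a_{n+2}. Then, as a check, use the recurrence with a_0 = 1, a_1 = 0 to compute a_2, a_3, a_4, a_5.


Substitute y = sum_n a_n x^n.
(1 + 3 x^2) y'' contributes (n+2)(n+1) a_{n+2} + 3 n(n-1) a_n at x^n.
3 x y'(x) contributes 3 n a_n at x^n.
4 y(x) contributes 4 a_n at x^n.
Matching x^n: (n+2)(n+1) a_{n+2} + (3 n(n-1) + 3 n + 4) a_n = 0.
Thus a_{n+2} = (-3 n(n-1) - 3 n - 4) / ((n+1)(n+2)) * a_n.

Check with a_0 = 1, a_1 = 0 (apply the recurrence for n = 0, 1, 2, 3): a_0 = 1, a_1 = 0, a_2 = -2, a_3 = 0, a_4 = 8/3, a_5 = 0.

a_(n+2) = (-3 n(n-1) - 3 n - 4) / ((n+1)(n+2)) * a_n; check: a_0 = 1, a_1 = 0, a_2 = -2, a_3 = 0, a_4 = 8/3, a_5 = 0


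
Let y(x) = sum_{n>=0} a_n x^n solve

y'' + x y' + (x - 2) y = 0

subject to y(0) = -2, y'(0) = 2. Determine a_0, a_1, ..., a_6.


Ansatz: y(x) = sum_{n>=0} a_n x^n, so y'(x) = sum_{n>=1} n a_n x^(n-1) and y''(x) = sum_{n>=2} n(n-1) a_n x^(n-2).
Substitute into P(x) y'' + Q(x) y' + R(x) y = 0 with P(x) = 1, Q(x) = x, R(x) = x - 2, and match powers of x.
Initial conditions: a_0 = -2, a_1 = 2.
Setting the coefficient of each power of x to zero and solving order by order (substituting the coefficients already found):
  x^0: 2 a_2 - 2 a_0 = 0  ->  2 a_2 = 2 a_0 = -4  ->  a_2 = -2
  x^1: 6 a_3 - a_1 + a_0 = 0  ->  6 a_3 = a_1 - a_0 = 4  ->  a_3 = 2/3
  x^2: 12 a_4 + a_1 = 0  ->  12 a_4 = -a_1 = -2  ->  a_4 = -1/6
  x^3: 20 a_5 + a_3 + a_2 = 0  ->  20 a_5 = -a_3 - a_2 = 4/3  ->  a_5 = 1/15
  x^4: 30 a_6 + 2 a_4 + a_3 = 0  ->  30 a_6 = -2 a_4 - a_3 = -1/3  ->  a_6 = -1/90
Truncated series: y(x) = -2 + 2 x - 2 x^2 + (2/3) x^3 - (1/6) x^4 + (1/15) x^5 - (1/90) x^6 + O(x^7).

a_0 = -2; a_1 = 2; a_2 = -2; a_3 = 2/3; a_4 = -1/6; a_5 = 1/15; a_6 = -1/90


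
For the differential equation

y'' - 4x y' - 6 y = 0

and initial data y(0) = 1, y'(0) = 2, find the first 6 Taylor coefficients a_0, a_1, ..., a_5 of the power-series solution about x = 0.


Ansatz: y(x) = sum_{n>=0} a_n x^n, so y'(x) = sum_{n>=1} n a_n x^(n-1) and y''(x) = sum_{n>=2} n(n-1) a_n x^(n-2).
Substitute into P(x) y'' + Q(x) y' + R(x) y = 0 with P(x) = 1, Q(x) = -4x, R(x) = -6, and match powers of x.
Initial conditions: a_0 = 1, a_1 = 2.
Setting the coefficient of each power of x to zero and solving order by order (substituting the coefficients already found):
  x^0: 2 a_2 - 6 a_0 = 0  ->  2 a_2 = 6 a_0 = 6  ->  a_2 = 3
  x^1: 6 a_3 - 10 a_1 = 0  ->  6 a_3 = 10 a_1 = 20  ->  a_3 = 10/3
  x^2: 12 a_4 - 14 a_2 = 0  ->  12 a_4 = 14 a_2 = 42  ->  a_4 = 7/2
  x^3: 20 a_5 - 18 a_3 = 0  ->  20 a_5 = 18 a_3 = 60  ->  a_5 = 3
Truncated series: y(x) = 1 + 2 x + 3 x^2 + (10/3) x^3 + (7/2) x^4 + 3 x^5 + O(x^6).

a_0 = 1; a_1 = 2; a_2 = 3; a_3 = 10/3; a_4 = 7/2; a_5 = 3


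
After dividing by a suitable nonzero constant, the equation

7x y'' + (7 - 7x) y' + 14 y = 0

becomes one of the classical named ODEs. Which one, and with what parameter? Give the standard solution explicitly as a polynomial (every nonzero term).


All three coefficients share the factor 7; dividing through by 7 gives  x y'' + (1 - x) y' + 2 y = 0.
This matches the Laguerre equation x y'' + (1 - x) y' + n y = 0 with n = 2; the polynomial solution is L_2(x).
With y = sum_k a_k x^k, matching x^k gives (k+1)k a_{k+1} + (k+1) a_{k+1} - k a_k + n a_k = 0, i.e. (k+1)^2 a_{k+1} = (k - n) a_k = (k - 2) a_k. The right side vanishes at k = 2, so the series terminates at degree 2.
Standard normalization L_n(0) = 1 gives a_0 = 1. Work upward with a_{k+1} = (k - 2) a_k / (k+1)^2:
  a_1 = (0 - 2)(1) / 1^2 = -2/1 = -2
  a_2 = (1 - 2)(-2) / 2^2 = 2/4 = 1/2
Hence L_2(x) = x^2/2 - 2 x + 1.

L_2(x); series = x^2/2 - 2 x + 1


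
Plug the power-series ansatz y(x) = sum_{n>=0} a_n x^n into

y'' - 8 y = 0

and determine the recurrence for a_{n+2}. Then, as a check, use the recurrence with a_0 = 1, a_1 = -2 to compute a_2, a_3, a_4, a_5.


Substitute y = sum_n a_n x^n into y'' + (const) y = 0.
y''(x) = sum_{n>=0} (n+2)(n+1) a_{n+2} x^n.
The ODE becomes sum_n [(n+2)(n+1) a_{n+2} - 8 a_n] x^n = 0.
Setting each coefficient to zero gives the recurrence:
  (n+2)(n+1) a_{n+2} - 8 a_n = 0,
  a_{n+2} = 8 / ((n+1)(n+2)) a_n.

Check with a_0 = 1, a_1 = -2 (apply the recurrence for n = 0, 1, 2, 3): a_0 = 1, a_1 = -2, a_2 = 4, a_3 = -8/3, a_4 = 8/3, a_5 = -16/15.

a_{n+2} = 8/((n+1)(n+2)) * a_n; check: a_0 = 1, a_1 = -2, a_2 = 4, a_3 = -8/3, a_4 = 8/3, a_5 = -16/15


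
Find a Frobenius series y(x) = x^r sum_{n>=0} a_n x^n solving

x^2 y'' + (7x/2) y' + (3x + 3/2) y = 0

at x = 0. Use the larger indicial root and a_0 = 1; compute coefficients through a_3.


Write in Frobenius form y'' + (p(x)/x) y' + (q(x)/x^2) y = 0:
  p(x) = 7/2,  q(x) = 3x + 3/2.
Indicial equation: r(r-1) + (7/2) r + (3/2) = 0 -> roots r_1 = -1, r_2 = -3/2.
Take r = r_1 = -1. Let y(x) = x^r sum_{n>=0} a_n x^n with a_0 = 1.
Substitute y = x^r sum a_n x^n and match x^{r+n}. The recurrence is
  D(n) a_n + 3 a_{n-1} = 0,  where D(n) = (r+n)(r+n-1) + (7/2)(r+n) + (3/2).
  a_n = -3 / D(n) * a_{n-1}.
Since the indicial polynomial factors as (r - r_1)(r - r_2), D(n) = (r_1 + n - r_1)(r_1 + n - r_2) = n(n + 1/2).
Evaluating step by step (a_0 = 1):
  n = 1: D(1) = 1(1 + 1/2) = 3/2; numerator = -3(1) = -3; a_1 = (-3)/(3/2) = -2
  n = 2: D(2) = 2(2 + 1/2) = 5; numerator = -3(-2) = 6; a_2 = (6)/(5) = 6/5
  n = 3: D(3) = 3(3 + 1/2) = 21/2; numerator = -3(6/5) = -18/5; a_3 = (-18/5)/(21/2) = -12/35

r = -1; a_0 = 1; a_1 = -2; a_2 = 6/5; a_3 = -12/35


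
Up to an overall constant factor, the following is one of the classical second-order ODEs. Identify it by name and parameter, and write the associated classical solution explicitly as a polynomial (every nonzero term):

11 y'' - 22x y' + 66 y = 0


All three coefficients share the factor 11; dividing through by 11 gives  y'' - 2x y' + 6 y = 0.
This matches the Hermite equation y'' - 2x y' + 2n y = 0 with 2n = 6, so n = 3; the polynomial solution is H_3(x).
With y = sum_k a_k x^k, matching x^k gives (k+2)(k+1) a_{k+2} = 2(k - n) a_k = 2(k - 3) a_k. The right side vanishes at k = 3, so the series with the parity of 3 terminates at degree 3.
Standard normalization: leading coefficient of H_n is 2^n, so a_3 = 2^3 = 8. Work downward with a_k = (k+1)(k+2) a_{k+2} / (2(k - n)):
  a_1 = (2)(3)(8) / (2(1 - 3)) = 48/(-4) = -12
Hence H_3(x) = 8 x^3 - 12 x.

H_3(x); series = 8 x^3 - 12 x


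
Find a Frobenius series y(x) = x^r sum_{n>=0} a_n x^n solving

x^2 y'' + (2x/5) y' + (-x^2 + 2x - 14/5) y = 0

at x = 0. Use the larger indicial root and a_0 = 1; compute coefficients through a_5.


Write in Frobenius form y'' + (p(x)/x) y' + (q(x)/x^2) y = 0:
  p(x) = 2/5,  q(x) = -x^2 + 2x - 14/5.
Indicial equation: r(r-1) + (2/5) r + (-14/5) = 0 -> roots r_1 = 2, r_2 = -7/5.
Take r = r_1 = 2. Let y(x) = x^r sum_{n>=0} a_n x^n with a_0 = 1.
Substitute y = x^r sum a_n x^n and match x^{r+n}. The recurrence is
  D(n) a_n + 2 a_{n-1} - 1 a_{n-2} = 0,  where D(n) = (r+n)(r+n-1) + (2/5)(r+n) + (-14/5).
  a_n = [-2 a_{n-1} + 1 a_{n-2}] / D(n).
Since the indicial polynomial factors as (r - r_1)(r - r_2), D(n) = (r_1 + n - r_1)(r_1 + n - r_2) = n(n + 17/5).
Evaluating step by step (a_0 = 1):
  n = 1: D(1) = 1(1 + 17/5) = 22/5; numerator = -2(1) = -2; a_1 = (-2)/(22/5) = -5/11
  n = 2: D(2) = 2(2 + 17/5) = 54/5; numerator = -2(-5/11) + 1(1) = 21/11; a_2 = (21/11)/(54/5) = 35/198
  n = 3: D(3) = 3(3 + 17/5) = 96/5; numerator = -2(35/198) + 1(-5/11) = -80/99; a_3 = (-80/99)/(96/5) = -25/594
  n = 4: D(4) = 4(4 + 17/5) = 148/5; numerator = -2(-25/594) + 1(35/198) = 155/594; a_4 = (155/594)/(148/5) = 775/87912
  n = 5: D(5) = 5(5 + 17/5) = 42; numerator = -2(775/87912) + 1(-25/594) = -875/14652; a_5 = (-875/14652)/(42) = -125/87912

r = 2; a_0 = 1; a_1 = -5/11; a_2 = 35/198; a_3 = -25/594; a_4 = 775/87912; a_5 = -125/87912


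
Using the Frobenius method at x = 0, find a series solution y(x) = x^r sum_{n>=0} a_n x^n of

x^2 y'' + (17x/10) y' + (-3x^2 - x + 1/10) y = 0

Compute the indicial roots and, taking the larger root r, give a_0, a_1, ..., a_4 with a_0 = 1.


Write in Frobenius form y'' + (p(x)/x) y' + (q(x)/x^2) y = 0:
  p(x) = 17/10,  q(x) = -3x^2 - x + 1/10.
Indicial equation: r(r-1) + (17/10) r + (1/10) = 0 -> roots r_1 = -1/5, r_2 = -1/2.
Take r = r_1 = -1/5. Let y(x) = x^r sum_{n>=0} a_n x^n with a_0 = 1.
Substitute y = x^r sum a_n x^n and match x^{r+n}. The recurrence is
  D(n) a_n - 1 a_{n-1} - 3 a_{n-2} = 0,  where D(n) = (r+n)(r+n-1) + (17/10)(r+n) + (1/10).
  a_n = [1 a_{n-1} + 3 a_{n-2}] / D(n).
Since the indicial polynomial factors as (r - r_1)(r - r_2), D(n) = (r_1 + n - r_1)(r_1 + n - r_2) = n(n + 3/10).
Evaluating step by step (a_0 = 1):
  n = 1: D(1) = 1(1 + 3/10) = 13/10; numerator = 1(1) = 1; a_1 = (1)/(13/10) = 10/13
  n = 2: D(2) = 2(2 + 3/10) = 23/5; numerator = 1(10/13) + 3(1) = 49/13; a_2 = (49/13)/(23/5) = 245/299
  n = 3: D(3) = 3(3 + 3/10) = 99/10; numerator = 1(245/299) + 3(10/13) = 935/299; a_3 = (935/299)/(99/10) = 850/2691
  n = 4: D(4) = 4(4 + 3/10) = 86/5; numerator = 1(850/2691) + 3(245/299) = 7465/2691; a_4 = (7465/2691)/(86/5) = 37325/231426

r = -1/5; a_0 = 1; a_1 = 10/13; a_2 = 245/299; a_3 = 850/2691; a_4 = 37325/231426


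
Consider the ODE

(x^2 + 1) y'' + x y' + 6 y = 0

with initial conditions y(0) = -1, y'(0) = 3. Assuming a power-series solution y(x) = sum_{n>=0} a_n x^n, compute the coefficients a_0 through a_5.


Ansatz: y(x) = sum_{n>=0} a_n x^n, so y'(x) = sum_{n>=1} n a_n x^(n-1) and y''(x) = sum_{n>=2} n(n-1) a_n x^(n-2).
Substitute into P(x) y'' + Q(x) y' + R(x) y = 0 with P(x) = x^2 + 1, Q(x) = x, R(x) = 6, and match powers of x.
Initial conditions: a_0 = -1, a_1 = 3.
Setting the coefficient of each power of x to zero and solving order by order (substituting the coefficients already found):
  x^0: 2 a_2 + 6 a_0 = 0  ->  2 a_2 = -6 a_0 = 6  ->  a_2 = 3
  x^1: 6 a_3 + 7 a_1 = 0  ->  6 a_3 = -7 a_1 = -21  ->  a_3 = -7/2
  x^2: 12 a_4 + 10 a_2 = 0  ->  12 a_4 = -10 a_2 = -30  ->  a_4 = -5/2
  x^3: 20 a_5 + 15 a_3 = 0  ->  20 a_5 = -15 a_3 = 105/2  ->  a_5 = 21/8
Truncated series: y(x) = -1 + 3 x + 3 x^2 - (7/2) x^3 - (5/2) x^4 + (21/8) x^5 + O(x^6).

a_0 = -1; a_1 = 3; a_2 = 3; a_3 = -7/2; a_4 = -5/2; a_5 = 21/8
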